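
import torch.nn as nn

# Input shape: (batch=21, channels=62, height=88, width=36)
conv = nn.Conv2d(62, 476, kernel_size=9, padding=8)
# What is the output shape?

Input shape: (21, 62, 88, 36)
Output shape: (21, 476, 96, 44)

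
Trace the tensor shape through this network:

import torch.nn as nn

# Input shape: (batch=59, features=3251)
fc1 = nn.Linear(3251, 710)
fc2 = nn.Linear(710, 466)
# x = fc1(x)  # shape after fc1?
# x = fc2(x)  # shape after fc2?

Input shape: (59, 3251)
  -> after fc1: (59, 710)
Output shape: (59, 466)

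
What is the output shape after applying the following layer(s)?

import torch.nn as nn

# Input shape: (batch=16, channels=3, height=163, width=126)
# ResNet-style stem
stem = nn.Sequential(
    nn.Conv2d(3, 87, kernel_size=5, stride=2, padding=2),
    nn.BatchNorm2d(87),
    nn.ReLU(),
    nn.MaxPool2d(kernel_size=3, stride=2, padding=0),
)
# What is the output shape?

Input shape: (16, 3, 163, 126)
  -> after Conv2d 5x5 stride=2: (16, 87, 82, 63)
Output shape: (16, 87, 40, 31)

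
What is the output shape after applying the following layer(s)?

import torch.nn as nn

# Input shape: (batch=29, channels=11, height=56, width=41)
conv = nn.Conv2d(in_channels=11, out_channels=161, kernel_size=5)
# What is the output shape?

Input shape: (29, 11, 56, 41)
Output shape: (29, 161, 52, 37)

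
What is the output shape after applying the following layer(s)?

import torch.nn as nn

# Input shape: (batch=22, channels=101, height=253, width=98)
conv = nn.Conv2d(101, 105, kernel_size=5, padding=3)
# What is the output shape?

Input shape: (22, 101, 253, 98)
Output shape: (22, 105, 255, 100)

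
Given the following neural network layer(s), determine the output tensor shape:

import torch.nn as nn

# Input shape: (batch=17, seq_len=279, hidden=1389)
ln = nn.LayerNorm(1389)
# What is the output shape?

Input shape: (17, 279, 1389)
Output shape: (17, 279, 1389)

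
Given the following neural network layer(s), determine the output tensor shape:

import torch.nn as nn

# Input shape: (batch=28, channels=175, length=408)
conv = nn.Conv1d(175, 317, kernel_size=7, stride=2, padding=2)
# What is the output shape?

Input shape: (28, 175, 408)
Output shape: (28, 317, 203)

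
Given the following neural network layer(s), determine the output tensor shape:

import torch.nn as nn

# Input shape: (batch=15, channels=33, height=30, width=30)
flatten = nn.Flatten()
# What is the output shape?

Input shape: (15, 33, 30, 30)
Output shape: (15, 29700)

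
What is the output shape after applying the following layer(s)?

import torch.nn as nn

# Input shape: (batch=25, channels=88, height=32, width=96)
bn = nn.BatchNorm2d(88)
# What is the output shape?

Input shape: (25, 88, 32, 96)
Output shape: (25, 88, 32, 96)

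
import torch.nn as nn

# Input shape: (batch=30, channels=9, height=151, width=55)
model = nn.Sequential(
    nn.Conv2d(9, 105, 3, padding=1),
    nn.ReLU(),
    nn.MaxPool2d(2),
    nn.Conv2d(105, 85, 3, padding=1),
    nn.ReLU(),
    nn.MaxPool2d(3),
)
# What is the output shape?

Input shape: (30, 9, 151, 55)
  -> after first Conv2d: (30, 105, 151, 55)
  -> after first MaxPool2d: (30, 105, 75, 27)
  -> after second Conv2d: (30, 85, 75, 27)
Output shape: (30, 85, 25, 9)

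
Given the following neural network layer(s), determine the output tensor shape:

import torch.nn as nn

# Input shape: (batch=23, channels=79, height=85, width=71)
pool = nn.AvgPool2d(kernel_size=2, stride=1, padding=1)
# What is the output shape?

Input shape: (23, 79, 85, 71)
Output shape: (23, 79, 86, 72)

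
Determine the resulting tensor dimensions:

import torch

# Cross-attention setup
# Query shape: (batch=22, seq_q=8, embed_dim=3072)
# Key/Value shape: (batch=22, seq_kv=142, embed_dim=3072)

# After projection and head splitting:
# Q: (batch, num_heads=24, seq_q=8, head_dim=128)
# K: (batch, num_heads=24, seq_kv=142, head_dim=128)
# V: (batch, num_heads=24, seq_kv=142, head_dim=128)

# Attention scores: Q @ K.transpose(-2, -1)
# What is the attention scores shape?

Input shape: (22, 8, 3072)
Output shape: (22, 24, 8, 142)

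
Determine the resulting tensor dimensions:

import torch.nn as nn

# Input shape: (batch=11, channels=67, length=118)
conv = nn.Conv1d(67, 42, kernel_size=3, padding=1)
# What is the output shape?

Input shape: (11, 67, 118)
Output shape: (11, 42, 118)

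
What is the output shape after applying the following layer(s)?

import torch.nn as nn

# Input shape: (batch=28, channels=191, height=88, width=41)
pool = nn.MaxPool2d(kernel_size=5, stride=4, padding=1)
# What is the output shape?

Input shape: (28, 191, 88, 41)
Output shape: (28, 191, 22, 10)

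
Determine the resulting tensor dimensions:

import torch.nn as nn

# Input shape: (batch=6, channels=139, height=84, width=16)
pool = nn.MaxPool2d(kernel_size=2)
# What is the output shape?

Input shape: (6, 139, 84, 16)
Output shape: (6, 139, 42, 8)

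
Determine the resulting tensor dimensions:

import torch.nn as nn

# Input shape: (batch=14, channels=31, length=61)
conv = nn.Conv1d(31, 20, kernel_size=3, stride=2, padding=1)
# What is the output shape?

Input shape: (14, 31, 61)
Output shape: (14, 20, 31)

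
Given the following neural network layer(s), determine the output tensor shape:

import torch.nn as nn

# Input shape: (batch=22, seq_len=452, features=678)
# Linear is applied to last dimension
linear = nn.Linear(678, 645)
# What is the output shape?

Input shape: (22, 452, 678)
Output shape: (22, 452, 645)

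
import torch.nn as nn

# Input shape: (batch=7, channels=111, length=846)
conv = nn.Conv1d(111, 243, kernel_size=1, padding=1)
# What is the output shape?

Input shape: (7, 111, 846)
Output shape: (7, 243, 848)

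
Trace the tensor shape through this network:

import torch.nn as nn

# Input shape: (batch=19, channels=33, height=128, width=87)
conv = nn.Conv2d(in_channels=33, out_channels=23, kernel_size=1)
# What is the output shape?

Input shape: (19, 33, 128, 87)
Output shape: (19, 23, 128, 87)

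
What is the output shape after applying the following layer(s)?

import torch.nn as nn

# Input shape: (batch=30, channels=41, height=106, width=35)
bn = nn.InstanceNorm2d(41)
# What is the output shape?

Input shape: (30, 41, 106, 35)
Output shape: (30, 41, 106, 35)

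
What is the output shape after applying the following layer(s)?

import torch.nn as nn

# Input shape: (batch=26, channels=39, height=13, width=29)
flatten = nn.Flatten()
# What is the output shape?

Input shape: (26, 39, 13, 29)
Output shape: (26, 14703)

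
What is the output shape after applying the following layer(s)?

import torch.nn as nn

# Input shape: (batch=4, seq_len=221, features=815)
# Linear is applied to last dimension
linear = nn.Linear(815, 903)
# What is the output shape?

Input shape: (4, 221, 815)
Output shape: (4, 221, 903)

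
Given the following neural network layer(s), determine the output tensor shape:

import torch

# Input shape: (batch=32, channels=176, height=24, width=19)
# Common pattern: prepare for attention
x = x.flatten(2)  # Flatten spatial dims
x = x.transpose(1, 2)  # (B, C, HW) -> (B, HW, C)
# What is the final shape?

Input shape: (32, 176, 24, 19)
  -> after flatten(2): (32, 176, 456)
Output shape: (32, 456, 176)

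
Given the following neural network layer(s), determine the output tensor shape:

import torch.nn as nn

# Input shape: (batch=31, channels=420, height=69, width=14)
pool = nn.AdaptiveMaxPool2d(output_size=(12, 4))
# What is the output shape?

Input shape: (31, 420, 69, 14)
Output shape: (31, 420, 12, 4)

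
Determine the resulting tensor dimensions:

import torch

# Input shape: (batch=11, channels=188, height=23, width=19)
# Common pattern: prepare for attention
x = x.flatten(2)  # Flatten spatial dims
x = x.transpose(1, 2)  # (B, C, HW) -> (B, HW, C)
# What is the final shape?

Input shape: (11, 188, 23, 19)
  -> after flatten(2): (11, 188, 437)
Output shape: (11, 437, 188)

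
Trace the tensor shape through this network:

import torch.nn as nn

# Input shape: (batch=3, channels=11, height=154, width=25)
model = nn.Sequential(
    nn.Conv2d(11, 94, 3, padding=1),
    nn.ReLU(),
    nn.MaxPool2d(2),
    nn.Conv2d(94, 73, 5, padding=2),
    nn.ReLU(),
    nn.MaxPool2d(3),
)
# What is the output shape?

Input shape: (3, 11, 154, 25)
  -> after first Conv2d: (3, 94, 154, 25)
  -> after first MaxPool2d: (3, 94, 77, 12)
  -> after second Conv2d: (3, 73, 77, 12)
Output shape: (3, 73, 25, 4)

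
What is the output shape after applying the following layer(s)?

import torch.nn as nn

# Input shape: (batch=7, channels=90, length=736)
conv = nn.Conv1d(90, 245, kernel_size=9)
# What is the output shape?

Input shape: (7, 90, 736)
Output shape: (7, 245, 728)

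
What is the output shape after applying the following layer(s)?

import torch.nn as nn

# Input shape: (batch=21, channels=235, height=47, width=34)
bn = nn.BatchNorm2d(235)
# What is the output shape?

Input shape: (21, 235, 47, 34)
Output shape: (21, 235, 47, 34)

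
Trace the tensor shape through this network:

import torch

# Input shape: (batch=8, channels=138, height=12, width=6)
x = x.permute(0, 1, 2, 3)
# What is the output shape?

Input shape: (8, 138, 12, 6)
Output shape: (8, 138, 12, 6)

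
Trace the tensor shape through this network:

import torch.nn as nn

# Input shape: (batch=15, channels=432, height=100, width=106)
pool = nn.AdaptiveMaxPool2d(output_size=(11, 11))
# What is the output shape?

Input shape: (15, 432, 100, 106)
Output shape: (15, 432, 11, 11)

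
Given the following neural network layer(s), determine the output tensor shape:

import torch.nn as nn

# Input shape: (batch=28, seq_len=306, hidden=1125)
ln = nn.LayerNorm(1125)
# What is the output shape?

Input shape: (28, 306, 1125)
Output shape: (28, 306, 1125)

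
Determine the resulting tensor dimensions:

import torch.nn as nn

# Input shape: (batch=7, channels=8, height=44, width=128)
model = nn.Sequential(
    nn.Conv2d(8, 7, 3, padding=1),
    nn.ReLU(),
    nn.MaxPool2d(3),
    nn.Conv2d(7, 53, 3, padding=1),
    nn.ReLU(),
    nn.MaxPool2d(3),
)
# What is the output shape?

Input shape: (7, 8, 44, 128)
  -> after first Conv2d: (7, 7, 44, 128)
  -> after first MaxPool2d: (7, 7, 14, 42)
  -> after second Conv2d: (7, 53, 14, 42)
Output shape: (7, 53, 4, 14)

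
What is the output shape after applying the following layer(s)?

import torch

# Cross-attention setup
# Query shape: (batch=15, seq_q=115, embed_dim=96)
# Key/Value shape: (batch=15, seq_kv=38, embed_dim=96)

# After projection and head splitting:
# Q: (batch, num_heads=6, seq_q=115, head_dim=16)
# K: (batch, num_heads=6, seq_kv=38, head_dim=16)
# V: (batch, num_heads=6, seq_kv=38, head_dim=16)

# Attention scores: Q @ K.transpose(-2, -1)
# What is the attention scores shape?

Input shape: (15, 115, 96)
Output shape: (15, 6, 115, 38)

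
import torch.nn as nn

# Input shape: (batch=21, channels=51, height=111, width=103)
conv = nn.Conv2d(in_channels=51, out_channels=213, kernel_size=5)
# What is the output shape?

Input shape: (21, 51, 111, 103)
Output shape: (21, 213, 107, 99)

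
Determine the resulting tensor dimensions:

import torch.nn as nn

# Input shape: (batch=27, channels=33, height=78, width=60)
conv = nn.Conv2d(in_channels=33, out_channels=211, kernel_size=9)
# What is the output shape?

Input shape: (27, 33, 78, 60)
Output shape: (27, 211, 70, 52)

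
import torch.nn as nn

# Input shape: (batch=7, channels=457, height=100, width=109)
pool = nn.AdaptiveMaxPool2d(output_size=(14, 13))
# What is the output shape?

Input shape: (7, 457, 100, 109)
Output shape: (7, 457, 14, 13)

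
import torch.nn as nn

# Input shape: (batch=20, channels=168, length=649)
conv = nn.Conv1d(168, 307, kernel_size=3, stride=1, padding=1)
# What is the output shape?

Input shape: (20, 168, 649)
Output shape: (20, 307, 649)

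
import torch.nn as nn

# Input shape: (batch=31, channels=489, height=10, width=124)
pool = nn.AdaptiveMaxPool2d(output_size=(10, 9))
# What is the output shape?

Input shape: (31, 489, 10, 124)
Output shape: (31, 489, 10, 9)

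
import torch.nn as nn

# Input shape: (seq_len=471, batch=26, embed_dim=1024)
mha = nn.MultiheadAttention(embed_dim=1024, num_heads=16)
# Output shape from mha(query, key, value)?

Input shape: (471, 26, 1024)
Output shape: (471, 26, 1024)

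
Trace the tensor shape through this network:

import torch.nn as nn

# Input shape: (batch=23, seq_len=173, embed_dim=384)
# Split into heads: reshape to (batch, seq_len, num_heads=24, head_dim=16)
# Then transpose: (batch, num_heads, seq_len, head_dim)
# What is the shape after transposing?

Input shape: (23, 173, 384)
  -> after reshape: (23, 173, 24, 16)
Output shape: (23, 24, 173, 16)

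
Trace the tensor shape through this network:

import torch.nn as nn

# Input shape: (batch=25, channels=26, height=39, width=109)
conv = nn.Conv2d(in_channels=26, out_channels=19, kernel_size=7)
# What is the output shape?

Input shape: (25, 26, 39, 109)
Output shape: (25, 19, 33, 103)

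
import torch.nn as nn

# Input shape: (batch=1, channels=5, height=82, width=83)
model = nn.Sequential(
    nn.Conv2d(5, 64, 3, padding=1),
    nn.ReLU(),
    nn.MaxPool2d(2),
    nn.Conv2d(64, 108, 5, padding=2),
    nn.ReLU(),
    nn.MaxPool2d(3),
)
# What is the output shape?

Input shape: (1, 5, 82, 83)
  -> after first Conv2d: (1, 64, 82, 83)
  -> after first MaxPool2d: (1, 64, 41, 41)
  -> after second Conv2d: (1, 108, 41, 41)
Output shape: (1, 108, 13, 13)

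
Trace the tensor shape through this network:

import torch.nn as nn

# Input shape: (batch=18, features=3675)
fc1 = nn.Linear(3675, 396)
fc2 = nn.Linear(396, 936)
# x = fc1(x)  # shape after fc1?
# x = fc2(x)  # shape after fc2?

Input shape: (18, 3675)
  -> after fc1: (18, 396)
Output shape: (18, 936)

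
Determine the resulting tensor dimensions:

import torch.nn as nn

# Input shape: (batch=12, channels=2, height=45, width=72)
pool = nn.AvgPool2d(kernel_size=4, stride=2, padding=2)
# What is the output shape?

Input shape: (12, 2, 45, 72)
Output shape: (12, 2, 23, 37)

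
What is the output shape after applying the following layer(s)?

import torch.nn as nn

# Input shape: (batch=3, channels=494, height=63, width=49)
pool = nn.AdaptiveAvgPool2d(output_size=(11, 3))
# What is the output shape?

Input shape: (3, 494, 63, 49)
Output shape: (3, 494, 11, 3)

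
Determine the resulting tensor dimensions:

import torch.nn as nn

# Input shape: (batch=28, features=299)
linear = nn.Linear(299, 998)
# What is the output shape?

Input shape: (28, 299)
Output shape: (28, 998)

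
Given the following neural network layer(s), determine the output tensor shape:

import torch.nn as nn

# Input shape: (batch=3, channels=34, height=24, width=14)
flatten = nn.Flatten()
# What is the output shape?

Input shape: (3, 34, 24, 14)
Output shape: (3, 11424)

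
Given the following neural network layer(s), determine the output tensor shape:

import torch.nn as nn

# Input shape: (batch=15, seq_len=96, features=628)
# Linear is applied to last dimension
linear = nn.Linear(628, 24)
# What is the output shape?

Input shape: (15, 96, 628)
Output shape: (15, 96, 24)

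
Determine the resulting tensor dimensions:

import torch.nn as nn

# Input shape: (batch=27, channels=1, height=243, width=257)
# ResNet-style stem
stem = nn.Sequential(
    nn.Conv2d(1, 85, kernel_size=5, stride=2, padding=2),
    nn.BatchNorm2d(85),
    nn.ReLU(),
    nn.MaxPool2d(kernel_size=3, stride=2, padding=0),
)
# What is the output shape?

Input shape: (27, 1, 243, 257)
  -> after Conv2d 5x5 stride=2: (27, 85, 122, 129)
Output shape: (27, 85, 60, 64)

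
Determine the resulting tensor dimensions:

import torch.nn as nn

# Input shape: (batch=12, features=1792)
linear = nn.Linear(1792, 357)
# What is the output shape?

Input shape: (12, 1792)
Output shape: (12, 357)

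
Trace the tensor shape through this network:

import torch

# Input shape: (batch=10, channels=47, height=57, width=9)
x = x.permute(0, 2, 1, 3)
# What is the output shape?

Input shape: (10, 47, 57, 9)
Output shape: (10, 57, 47, 9)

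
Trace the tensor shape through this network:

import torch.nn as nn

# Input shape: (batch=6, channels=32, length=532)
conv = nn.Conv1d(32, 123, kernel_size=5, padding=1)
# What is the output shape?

Input shape: (6, 32, 532)
Output shape: (6, 123, 530)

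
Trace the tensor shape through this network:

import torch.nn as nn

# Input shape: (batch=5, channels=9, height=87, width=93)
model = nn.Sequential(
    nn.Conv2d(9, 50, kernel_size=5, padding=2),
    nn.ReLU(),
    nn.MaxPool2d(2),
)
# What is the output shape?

Input shape: (5, 9, 87, 93)
  -> after Conv2d: (5, 50, 87, 93)
  -> after ReLU: (5, 50, 87, 93)
Output shape: (5, 50, 43, 46)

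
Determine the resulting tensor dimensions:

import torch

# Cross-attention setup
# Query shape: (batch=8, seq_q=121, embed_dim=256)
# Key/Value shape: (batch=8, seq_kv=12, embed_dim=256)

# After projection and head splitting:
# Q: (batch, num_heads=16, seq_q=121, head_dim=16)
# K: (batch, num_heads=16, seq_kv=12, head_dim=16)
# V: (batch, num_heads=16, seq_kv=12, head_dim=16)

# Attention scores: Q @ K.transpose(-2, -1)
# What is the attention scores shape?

Input shape: (8, 121, 256)
Output shape: (8, 16, 121, 12)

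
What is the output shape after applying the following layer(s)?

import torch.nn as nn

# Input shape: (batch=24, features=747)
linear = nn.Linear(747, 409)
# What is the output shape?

Input shape: (24, 747)
Output shape: (24, 409)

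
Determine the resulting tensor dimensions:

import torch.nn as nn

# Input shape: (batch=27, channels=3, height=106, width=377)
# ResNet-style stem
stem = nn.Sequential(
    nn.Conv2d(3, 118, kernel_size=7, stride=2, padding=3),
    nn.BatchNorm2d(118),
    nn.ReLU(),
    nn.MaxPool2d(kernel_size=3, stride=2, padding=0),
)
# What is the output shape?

Input shape: (27, 3, 106, 377)
  -> after Conv2d 7x7 stride=2: (27, 118, 53, 189)
Output shape: (27, 118, 26, 94)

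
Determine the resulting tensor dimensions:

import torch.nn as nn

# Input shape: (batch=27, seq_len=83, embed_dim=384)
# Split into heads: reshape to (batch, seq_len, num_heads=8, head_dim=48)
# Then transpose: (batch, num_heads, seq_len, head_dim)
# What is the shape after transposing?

Input shape: (27, 83, 384)
  -> after reshape: (27, 83, 8, 48)
Output shape: (27, 8, 83, 48)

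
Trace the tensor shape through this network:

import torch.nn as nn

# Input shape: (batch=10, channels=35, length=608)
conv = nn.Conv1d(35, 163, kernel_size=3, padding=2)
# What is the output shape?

Input shape: (10, 35, 608)
Output shape: (10, 163, 610)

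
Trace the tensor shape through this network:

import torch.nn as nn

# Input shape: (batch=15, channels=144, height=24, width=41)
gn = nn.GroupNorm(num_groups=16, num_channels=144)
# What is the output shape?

Input shape: (15, 144, 24, 41)
Output shape: (15, 144, 24, 41)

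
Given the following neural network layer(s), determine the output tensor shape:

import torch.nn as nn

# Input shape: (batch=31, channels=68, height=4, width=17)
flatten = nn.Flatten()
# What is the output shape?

Input shape: (31, 68, 4, 17)
Output shape: (31, 4624)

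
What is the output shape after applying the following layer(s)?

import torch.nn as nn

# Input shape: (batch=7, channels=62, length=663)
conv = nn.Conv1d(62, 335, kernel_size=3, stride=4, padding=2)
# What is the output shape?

Input shape: (7, 62, 663)
Output shape: (7, 335, 167)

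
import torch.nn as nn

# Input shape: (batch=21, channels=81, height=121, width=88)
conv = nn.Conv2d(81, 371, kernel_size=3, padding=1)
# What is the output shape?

Input shape: (21, 81, 121, 88)
Output shape: (21, 371, 121, 88)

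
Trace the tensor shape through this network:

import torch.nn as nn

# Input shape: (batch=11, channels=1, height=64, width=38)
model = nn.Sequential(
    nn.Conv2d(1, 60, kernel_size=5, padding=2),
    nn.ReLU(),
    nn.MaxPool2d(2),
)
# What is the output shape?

Input shape: (11, 1, 64, 38)
  -> after Conv2d: (11, 60, 64, 38)
  -> after ReLU: (11, 60, 64, 38)
Output shape: (11, 60, 32, 19)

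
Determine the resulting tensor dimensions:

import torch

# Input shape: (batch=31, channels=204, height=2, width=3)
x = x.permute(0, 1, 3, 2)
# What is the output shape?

Input shape: (31, 204, 2, 3)
Output shape: (31, 204, 3, 2)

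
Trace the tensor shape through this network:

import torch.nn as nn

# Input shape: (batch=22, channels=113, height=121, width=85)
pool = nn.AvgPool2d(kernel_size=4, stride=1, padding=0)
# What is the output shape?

Input shape: (22, 113, 121, 85)
Output shape: (22, 113, 118, 82)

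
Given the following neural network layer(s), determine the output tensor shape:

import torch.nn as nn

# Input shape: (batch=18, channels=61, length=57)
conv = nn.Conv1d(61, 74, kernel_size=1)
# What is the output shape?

Input shape: (18, 61, 57)
Output shape: (18, 74, 57)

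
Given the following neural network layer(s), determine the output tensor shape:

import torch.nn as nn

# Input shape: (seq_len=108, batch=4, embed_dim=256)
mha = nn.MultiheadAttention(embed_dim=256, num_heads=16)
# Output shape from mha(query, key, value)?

Input shape: (108, 4, 256)
Output shape: (108, 4, 256)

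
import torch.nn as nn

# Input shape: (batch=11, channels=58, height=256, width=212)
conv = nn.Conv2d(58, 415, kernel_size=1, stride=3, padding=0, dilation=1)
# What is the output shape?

Input shape: (11, 58, 256, 212)
Output shape: (11, 415, 86, 71)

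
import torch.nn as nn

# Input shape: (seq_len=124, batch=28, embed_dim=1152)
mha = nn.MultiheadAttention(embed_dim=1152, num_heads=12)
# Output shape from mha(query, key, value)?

Input shape: (124, 28, 1152)
Output shape: (124, 28, 1152)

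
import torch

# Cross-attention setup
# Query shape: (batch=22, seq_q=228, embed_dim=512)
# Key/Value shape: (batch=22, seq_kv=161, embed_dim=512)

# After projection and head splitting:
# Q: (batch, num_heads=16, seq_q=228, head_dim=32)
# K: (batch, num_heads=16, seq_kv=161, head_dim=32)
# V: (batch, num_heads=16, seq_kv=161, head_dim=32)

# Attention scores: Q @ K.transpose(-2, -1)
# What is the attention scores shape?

Input shape: (22, 228, 512)
Output shape: (22, 16, 228, 161)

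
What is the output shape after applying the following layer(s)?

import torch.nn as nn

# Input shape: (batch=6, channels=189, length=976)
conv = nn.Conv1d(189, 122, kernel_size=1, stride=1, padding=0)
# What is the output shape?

Input shape: (6, 189, 976)
Output shape: (6, 122, 976)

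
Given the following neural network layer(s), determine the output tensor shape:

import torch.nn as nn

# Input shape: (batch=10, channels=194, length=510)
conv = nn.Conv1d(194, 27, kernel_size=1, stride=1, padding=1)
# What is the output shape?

Input shape: (10, 194, 510)
Output shape: (10, 27, 512)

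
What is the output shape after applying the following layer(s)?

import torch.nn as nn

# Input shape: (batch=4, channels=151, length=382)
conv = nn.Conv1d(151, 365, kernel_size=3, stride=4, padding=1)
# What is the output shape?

Input shape: (4, 151, 382)
Output shape: (4, 365, 96)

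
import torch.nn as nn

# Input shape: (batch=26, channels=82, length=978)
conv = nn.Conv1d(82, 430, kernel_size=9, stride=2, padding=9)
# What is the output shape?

Input shape: (26, 82, 978)
Output shape: (26, 430, 494)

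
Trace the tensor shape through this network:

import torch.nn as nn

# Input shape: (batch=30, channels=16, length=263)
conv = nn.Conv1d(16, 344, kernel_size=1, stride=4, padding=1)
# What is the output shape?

Input shape: (30, 16, 263)
Output shape: (30, 344, 67)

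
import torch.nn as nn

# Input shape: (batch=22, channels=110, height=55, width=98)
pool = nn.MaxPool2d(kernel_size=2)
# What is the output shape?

Input shape: (22, 110, 55, 98)
Output shape: (22, 110, 27, 49)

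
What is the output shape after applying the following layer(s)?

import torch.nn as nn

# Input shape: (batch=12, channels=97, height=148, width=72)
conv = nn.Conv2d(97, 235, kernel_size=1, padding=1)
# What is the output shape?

Input shape: (12, 97, 148, 72)
Output shape: (12, 235, 150, 74)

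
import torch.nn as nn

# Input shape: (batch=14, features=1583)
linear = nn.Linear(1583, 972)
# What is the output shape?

Input shape: (14, 1583)
Output shape: (14, 972)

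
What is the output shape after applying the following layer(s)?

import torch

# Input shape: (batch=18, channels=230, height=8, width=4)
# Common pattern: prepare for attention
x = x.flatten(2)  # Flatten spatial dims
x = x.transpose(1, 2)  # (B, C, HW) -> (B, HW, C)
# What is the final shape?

Input shape: (18, 230, 8, 4)
  -> after flatten(2): (18, 230, 32)
Output shape: (18, 32, 230)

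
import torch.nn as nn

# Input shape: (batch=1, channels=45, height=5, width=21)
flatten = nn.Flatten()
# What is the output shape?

Input shape: (1, 45, 5, 21)
Output shape: (1, 4725)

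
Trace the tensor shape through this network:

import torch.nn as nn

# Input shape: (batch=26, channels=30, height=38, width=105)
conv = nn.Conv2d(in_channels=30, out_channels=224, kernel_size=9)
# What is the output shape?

Input shape: (26, 30, 38, 105)
Output shape: (26, 224, 30, 97)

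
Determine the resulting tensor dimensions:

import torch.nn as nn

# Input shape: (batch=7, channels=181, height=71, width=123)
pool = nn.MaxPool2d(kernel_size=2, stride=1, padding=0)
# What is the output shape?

Input shape: (7, 181, 71, 123)
Output shape: (7, 181, 70, 122)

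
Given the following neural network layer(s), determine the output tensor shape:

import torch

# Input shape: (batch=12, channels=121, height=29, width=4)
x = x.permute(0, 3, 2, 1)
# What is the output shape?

Input shape: (12, 121, 29, 4)
Output shape: (12, 4, 29, 121)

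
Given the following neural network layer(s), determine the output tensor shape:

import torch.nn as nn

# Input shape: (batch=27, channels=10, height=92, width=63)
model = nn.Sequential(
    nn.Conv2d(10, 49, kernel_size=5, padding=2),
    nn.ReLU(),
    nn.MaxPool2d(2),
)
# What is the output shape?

Input shape: (27, 10, 92, 63)
  -> after Conv2d: (27, 49, 92, 63)
  -> after ReLU: (27, 49, 92, 63)
Output shape: (27, 49, 46, 31)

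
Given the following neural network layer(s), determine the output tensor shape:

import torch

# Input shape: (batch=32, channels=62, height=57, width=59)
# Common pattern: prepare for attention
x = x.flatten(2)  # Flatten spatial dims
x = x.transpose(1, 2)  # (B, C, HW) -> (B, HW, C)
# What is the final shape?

Input shape: (32, 62, 57, 59)
  -> after flatten(2): (32, 62, 3363)
Output shape: (32, 3363, 62)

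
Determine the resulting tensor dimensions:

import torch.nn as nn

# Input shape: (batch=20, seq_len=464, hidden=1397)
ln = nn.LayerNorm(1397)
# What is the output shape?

Input shape: (20, 464, 1397)
Output shape: (20, 464, 1397)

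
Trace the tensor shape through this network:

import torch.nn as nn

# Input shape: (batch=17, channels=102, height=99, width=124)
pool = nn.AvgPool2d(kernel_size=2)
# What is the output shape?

Input shape: (17, 102, 99, 124)
Output shape: (17, 102, 49, 62)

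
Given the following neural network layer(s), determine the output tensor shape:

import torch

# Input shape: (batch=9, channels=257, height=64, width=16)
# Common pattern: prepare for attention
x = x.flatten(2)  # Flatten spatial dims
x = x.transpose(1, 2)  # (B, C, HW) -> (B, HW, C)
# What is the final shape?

Input shape: (9, 257, 64, 16)
  -> after flatten(2): (9, 257, 1024)
Output shape: (9, 1024, 257)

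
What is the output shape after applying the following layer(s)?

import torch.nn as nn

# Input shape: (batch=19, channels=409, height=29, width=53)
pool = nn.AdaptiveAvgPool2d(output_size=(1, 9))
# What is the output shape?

Input shape: (19, 409, 29, 53)
Output shape: (19, 409, 1, 9)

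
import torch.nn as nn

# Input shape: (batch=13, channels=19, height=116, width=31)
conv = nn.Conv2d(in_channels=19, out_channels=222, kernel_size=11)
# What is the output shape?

Input shape: (13, 19, 116, 31)
Output shape: (13, 222, 106, 21)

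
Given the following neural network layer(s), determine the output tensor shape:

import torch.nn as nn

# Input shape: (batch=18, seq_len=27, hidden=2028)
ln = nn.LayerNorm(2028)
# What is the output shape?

Input shape: (18, 27, 2028)
Output shape: (18, 27, 2028)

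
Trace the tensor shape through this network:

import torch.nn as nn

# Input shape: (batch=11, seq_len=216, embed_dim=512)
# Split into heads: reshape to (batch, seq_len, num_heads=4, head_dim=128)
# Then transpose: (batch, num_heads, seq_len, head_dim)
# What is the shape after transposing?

Input shape: (11, 216, 512)
  -> after reshape: (11, 216, 4, 128)
Output shape: (11, 4, 216, 128)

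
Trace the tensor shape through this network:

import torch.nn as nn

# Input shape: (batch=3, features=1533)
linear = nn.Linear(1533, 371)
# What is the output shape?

Input shape: (3, 1533)
Output shape: (3, 371)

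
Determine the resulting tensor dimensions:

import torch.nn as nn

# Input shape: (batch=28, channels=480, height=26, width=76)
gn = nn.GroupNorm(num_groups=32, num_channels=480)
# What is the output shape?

Input shape: (28, 480, 26, 76)
Output shape: (28, 480, 26, 76)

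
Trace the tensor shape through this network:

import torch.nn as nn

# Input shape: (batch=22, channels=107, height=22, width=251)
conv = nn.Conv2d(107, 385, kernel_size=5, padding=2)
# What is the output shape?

Input shape: (22, 107, 22, 251)
Output shape: (22, 385, 22, 251)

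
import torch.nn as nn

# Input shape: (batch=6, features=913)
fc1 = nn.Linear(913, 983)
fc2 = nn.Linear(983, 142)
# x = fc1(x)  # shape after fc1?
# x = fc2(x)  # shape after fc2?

Input shape: (6, 913)
  -> after fc1: (6, 983)
Output shape: (6, 142)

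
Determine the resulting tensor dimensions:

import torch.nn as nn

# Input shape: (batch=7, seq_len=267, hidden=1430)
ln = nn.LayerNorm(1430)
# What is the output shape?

Input shape: (7, 267, 1430)
Output shape: (7, 267, 1430)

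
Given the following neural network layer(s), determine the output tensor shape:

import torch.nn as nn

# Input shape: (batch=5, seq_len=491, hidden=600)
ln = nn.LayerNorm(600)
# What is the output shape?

Input shape: (5, 491, 600)
Output shape: (5, 491, 600)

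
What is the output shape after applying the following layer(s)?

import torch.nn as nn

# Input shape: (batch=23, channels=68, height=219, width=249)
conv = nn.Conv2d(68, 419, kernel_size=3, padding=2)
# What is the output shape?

Input shape: (23, 68, 219, 249)
Output shape: (23, 419, 221, 251)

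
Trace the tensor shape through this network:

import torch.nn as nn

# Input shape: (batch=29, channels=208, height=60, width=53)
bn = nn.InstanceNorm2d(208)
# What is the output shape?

Input shape: (29, 208, 60, 53)
Output shape: (29, 208, 60, 53)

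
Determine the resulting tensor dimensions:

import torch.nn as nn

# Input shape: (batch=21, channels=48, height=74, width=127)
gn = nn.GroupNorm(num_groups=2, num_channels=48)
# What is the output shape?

Input shape: (21, 48, 74, 127)
Output shape: (21, 48, 74, 127)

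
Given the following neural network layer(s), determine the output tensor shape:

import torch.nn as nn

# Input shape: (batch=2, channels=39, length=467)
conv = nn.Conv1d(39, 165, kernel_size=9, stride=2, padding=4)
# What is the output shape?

Input shape: (2, 39, 467)
Output shape: (2, 165, 234)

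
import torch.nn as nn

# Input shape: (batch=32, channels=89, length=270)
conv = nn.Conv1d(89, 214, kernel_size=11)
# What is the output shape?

Input shape: (32, 89, 270)
Output shape: (32, 214, 260)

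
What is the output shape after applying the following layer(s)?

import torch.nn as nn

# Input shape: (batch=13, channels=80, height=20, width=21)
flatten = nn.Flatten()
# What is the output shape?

Input shape: (13, 80, 20, 21)
Output shape: (13, 33600)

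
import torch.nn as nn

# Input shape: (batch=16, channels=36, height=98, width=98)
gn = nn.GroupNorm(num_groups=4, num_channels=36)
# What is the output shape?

Input shape: (16, 36, 98, 98)
Output shape: (16, 36, 98, 98)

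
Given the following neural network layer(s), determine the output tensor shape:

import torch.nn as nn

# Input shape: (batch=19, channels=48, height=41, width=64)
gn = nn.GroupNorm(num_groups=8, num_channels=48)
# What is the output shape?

Input shape: (19, 48, 41, 64)
Output shape: (19, 48, 41, 64)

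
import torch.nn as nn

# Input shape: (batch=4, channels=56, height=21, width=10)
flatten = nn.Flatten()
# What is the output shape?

Input shape: (4, 56, 21, 10)
Output shape: (4, 11760)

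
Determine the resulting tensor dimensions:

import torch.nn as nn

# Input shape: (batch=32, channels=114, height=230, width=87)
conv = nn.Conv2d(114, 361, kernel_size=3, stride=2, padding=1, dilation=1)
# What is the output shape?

Input shape: (32, 114, 230, 87)
Output shape: (32, 361, 115, 44)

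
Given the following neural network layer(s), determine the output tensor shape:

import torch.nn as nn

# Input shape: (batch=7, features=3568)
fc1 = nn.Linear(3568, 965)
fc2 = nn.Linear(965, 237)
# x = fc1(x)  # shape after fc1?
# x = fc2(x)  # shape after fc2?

Input shape: (7, 3568)
  -> after fc1: (7, 965)
Output shape: (7, 237)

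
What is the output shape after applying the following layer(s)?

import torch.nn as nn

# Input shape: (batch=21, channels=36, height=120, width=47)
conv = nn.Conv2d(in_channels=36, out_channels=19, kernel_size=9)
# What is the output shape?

Input shape: (21, 36, 120, 47)
Output shape: (21, 19, 112, 39)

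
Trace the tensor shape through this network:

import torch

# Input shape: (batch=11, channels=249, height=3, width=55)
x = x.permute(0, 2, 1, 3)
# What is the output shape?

Input shape: (11, 249, 3, 55)
Output shape: (11, 3, 249, 55)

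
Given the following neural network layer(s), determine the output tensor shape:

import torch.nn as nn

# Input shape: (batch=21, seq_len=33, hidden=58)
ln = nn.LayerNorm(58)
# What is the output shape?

Input shape: (21, 33, 58)
Output shape: (21, 33, 58)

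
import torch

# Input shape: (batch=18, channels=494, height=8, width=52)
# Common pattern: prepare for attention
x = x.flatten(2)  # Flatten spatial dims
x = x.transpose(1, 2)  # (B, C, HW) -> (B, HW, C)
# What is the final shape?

Input shape: (18, 494, 8, 52)
  -> after flatten(2): (18, 494, 416)
Output shape: (18, 416, 494)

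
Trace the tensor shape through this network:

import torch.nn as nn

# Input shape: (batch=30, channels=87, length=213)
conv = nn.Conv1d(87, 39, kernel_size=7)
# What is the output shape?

Input shape: (30, 87, 213)
Output shape: (30, 39, 207)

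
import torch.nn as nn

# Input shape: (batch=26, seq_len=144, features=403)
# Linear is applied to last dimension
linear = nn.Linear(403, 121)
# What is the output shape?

Input shape: (26, 144, 403)
Output shape: (26, 144, 121)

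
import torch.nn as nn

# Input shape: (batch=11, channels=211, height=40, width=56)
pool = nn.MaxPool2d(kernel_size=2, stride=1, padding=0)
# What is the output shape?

Input shape: (11, 211, 40, 56)
Output shape: (11, 211, 39, 55)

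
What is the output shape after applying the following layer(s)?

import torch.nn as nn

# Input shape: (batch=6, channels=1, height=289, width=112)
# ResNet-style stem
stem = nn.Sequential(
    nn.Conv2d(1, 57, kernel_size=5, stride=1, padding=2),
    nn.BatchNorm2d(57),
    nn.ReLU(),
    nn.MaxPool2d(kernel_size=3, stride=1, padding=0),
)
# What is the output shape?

Input shape: (6, 1, 289, 112)
  -> after Conv2d 5x5 stride=1: (6, 57, 289, 112)
Output shape: (6, 57, 287, 110)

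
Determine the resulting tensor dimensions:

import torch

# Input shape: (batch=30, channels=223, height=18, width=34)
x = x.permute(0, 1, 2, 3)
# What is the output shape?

Input shape: (30, 223, 18, 34)
Output shape: (30, 223, 18, 34)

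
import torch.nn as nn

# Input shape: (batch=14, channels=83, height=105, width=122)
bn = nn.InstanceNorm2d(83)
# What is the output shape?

Input shape: (14, 83, 105, 122)
Output shape: (14, 83, 105, 122)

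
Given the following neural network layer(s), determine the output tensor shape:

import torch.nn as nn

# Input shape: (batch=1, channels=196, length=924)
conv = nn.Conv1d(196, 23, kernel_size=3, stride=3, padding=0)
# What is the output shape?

Input shape: (1, 196, 924)
Output shape: (1, 23, 308)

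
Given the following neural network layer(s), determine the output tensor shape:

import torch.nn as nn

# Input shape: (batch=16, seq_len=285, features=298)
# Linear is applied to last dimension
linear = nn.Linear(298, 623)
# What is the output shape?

Input shape: (16, 285, 298)
Output shape: (16, 285, 623)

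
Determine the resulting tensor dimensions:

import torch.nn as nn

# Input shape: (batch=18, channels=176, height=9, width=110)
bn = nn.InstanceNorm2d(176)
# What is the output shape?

Input shape: (18, 176, 9, 110)
Output shape: (18, 176, 9, 110)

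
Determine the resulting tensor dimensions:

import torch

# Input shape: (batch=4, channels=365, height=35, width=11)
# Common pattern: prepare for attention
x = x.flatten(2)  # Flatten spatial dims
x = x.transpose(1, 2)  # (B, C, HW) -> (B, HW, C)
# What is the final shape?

Input shape: (4, 365, 35, 11)
  -> after flatten(2): (4, 365, 385)
Output shape: (4, 385, 365)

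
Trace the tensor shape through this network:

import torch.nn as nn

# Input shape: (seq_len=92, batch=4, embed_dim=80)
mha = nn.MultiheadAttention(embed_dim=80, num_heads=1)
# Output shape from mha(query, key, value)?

Input shape: (92, 4, 80)
Output shape: (92, 4, 80)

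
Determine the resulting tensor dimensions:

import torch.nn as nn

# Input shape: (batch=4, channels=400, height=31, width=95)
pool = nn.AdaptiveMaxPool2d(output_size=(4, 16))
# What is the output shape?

Input shape: (4, 400, 31, 95)
Output shape: (4, 400, 4, 16)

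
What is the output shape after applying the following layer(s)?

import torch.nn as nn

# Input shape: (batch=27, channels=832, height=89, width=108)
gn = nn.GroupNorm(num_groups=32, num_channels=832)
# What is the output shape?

Input shape: (27, 832, 89, 108)
Output shape: (27, 832, 89, 108)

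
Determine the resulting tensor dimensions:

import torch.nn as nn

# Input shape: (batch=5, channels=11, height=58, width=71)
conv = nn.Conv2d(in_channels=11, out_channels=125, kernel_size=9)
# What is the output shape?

Input shape: (5, 11, 58, 71)
Output shape: (5, 125, 50, 63)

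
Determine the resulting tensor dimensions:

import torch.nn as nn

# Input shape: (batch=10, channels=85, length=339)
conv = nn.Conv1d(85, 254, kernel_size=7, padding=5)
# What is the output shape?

Input shape: (10, 85, 339)
Output shape: (10, 254, 343)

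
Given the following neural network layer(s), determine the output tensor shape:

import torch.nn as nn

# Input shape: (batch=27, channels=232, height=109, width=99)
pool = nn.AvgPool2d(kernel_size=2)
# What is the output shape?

Input shape: (27, 232, 109, 99)
Output shape: (27, 232, 54, 49)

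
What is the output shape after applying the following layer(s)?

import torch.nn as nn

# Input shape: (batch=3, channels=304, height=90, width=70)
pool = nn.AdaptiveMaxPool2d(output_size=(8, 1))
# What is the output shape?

Input shape: (3, 304, 90, 70)
Output shape: (3, 304, 8, 1)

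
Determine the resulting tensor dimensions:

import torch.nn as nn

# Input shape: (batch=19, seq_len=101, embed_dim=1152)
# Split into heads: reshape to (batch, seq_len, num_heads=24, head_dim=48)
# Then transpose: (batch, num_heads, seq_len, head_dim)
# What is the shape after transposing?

Input shape: (19, 101, 1152)
  -> after reshape: (19, 101, 24, 48)
Output shape: (19, 24, 101, 48)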